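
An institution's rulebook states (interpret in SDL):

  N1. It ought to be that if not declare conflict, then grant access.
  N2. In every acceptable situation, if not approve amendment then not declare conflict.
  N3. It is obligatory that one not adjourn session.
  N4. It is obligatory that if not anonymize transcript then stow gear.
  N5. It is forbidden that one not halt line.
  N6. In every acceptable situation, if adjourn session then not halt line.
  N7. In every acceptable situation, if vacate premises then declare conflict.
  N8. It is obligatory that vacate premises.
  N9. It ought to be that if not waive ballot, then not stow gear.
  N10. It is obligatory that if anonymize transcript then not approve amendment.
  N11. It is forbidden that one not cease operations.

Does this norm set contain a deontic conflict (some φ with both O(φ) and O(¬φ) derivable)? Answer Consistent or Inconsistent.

Consistent

Premise 6 is O(adjourn_session → ¬halt_line), but O(adjourn_session) is not derivable from the premises, so it does not yield O(¬halt_line).
So O(¬halt_line) is not derivable, and the apparent clash with O(halt_line) does not arise.
A world satisfying every obligation exists (e.g. adjourn_session=false, anonymize_transcript=false, approve_amendment=true, cease_operations=true, declare_conflict=true, grant_access=false, halt_line=true, stow_gear=true, vacate_premises=true, waive_ballot=true); no atom is both obligatory and forbidden, so the set is consistent.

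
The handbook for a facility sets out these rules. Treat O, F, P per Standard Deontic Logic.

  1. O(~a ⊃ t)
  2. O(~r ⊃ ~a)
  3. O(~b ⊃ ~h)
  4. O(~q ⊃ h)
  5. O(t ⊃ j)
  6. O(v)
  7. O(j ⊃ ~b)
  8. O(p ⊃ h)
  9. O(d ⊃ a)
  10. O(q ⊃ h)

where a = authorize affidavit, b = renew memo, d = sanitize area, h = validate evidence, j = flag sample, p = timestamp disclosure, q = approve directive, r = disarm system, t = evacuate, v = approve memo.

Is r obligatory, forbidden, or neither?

Obligatory

Premises 4 and 10 are O(~q ⊃ h) and O(q ⊃ h); every ideal world satisfies ~q or q, so in either case h holds — hence O(h).
Premise 3, O(~b ⊃ ~h), contraposes to O(h ⊃ b); with O(h) we get O(b).
Premise 7, O(j ⊃ ~b), contraposes to O(b ⊃ ~j); with O(b) we get O(~j).
The contrapositive of premise 5 (O(t ⊃ j)) is O(~j ⊃ ~t), and O(~j) is already established, so O(~t).
Premise 1, O(~a ⊃ t), contraposes to O(~t ⊃ a); with O(~t) we get O(a).
The contrapositive of premise 2 (O(~r ⊃ ~a)) is O(a ⊃ r), and O(a) is already established, so O(r).
Premises 6, 8, 9 do not contribute to this derivation.
Hence r is obligatory.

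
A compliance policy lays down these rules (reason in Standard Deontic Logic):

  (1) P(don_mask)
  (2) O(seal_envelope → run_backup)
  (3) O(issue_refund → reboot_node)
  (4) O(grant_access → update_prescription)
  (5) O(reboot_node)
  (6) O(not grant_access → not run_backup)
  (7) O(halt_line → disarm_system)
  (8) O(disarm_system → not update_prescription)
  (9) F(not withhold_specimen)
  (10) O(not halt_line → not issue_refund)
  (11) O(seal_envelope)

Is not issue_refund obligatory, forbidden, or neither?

From premise 11 we have O(seal_envelope).
Premise 2 is O(seal_envelope → run_backup); since O(seal_envelope), deontic closure gives O(run_backup).
Premise 6, O(not grant_access → not run_backup), contraposes to O(run_backup → grant_access); with O(run_backup) we get O(grant_access).
Premise 4 is O(grant_access → update_prescription); since O(grant_access), deontic closure gives O(update_prescription).
Premise 8 is O(disarm_system → not update_prescription); contrapositively O(update_prescription → not disarm_system). Since O(update_prescription) holds, K gives O(not disarm_system).
Premise 7 is O(halt_line → disarm_system); contrapositively O(not disarm_system → not halt_line). Since O(not disarm_system) holds, K gives O(not halt_line).
Applying K to premise 10 (O(not halt_line → not issue_refund)) and O(not halt_line) yields O(not issue_refund).
Premises 1, 3, 5, 9 do not contribute to this derivation.
Hence not issue_refund is obligatory.

Obligatory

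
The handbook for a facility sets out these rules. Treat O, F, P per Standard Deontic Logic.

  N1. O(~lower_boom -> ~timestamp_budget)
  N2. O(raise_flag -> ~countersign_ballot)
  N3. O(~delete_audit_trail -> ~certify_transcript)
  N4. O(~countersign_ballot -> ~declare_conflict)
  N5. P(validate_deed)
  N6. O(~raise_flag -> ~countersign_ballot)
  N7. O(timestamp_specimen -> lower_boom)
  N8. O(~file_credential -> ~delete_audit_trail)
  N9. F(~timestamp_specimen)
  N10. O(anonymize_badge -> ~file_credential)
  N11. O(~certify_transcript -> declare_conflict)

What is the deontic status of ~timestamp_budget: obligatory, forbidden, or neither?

Neither

Premise 1 is O(~lower_boom -> ~timestamp_budget), but O(~lower_boom) is not derivable from the premises, so it does not yield O(~timestamp_budget).
No premise or chain of K-axiom applications forces O(~timestamp_budget), and none forces O(timestamp_budget). So ~timestamp_budget is neither obligatory nor forbidden under these norms.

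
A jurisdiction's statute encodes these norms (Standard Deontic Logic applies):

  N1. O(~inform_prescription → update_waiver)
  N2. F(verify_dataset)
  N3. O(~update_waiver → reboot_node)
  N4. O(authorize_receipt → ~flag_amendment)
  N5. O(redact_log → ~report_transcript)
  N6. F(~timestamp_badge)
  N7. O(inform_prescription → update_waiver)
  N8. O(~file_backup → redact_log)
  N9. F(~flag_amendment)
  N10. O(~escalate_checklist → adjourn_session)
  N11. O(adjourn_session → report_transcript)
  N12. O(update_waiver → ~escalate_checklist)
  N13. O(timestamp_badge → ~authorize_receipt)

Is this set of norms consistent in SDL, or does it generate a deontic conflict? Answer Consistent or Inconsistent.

Consistent

Premise 4 is O(authorize_receipt → ~flag_amendment), but O(authorize_receipt) is not derivable from the premises, so it does not yield O(~flag_amendment).
So O(~flag_amendment) is not derivable, and the apparent clash with O(flag_amendment) does not arise.
A world satisfying every obligation exists (e.g. adjourn_session=true, authorize_receipt=false, escalate_checklist=false, file_backup=true, flag_amendment=true, inform_prescription=false, reboot_node=false, redact_log=false, report_transcript=true, timestamp_badge=true, update_waiver=true, verify_dataset=false); no atom is both obligatory and forbidden, so the set is consistent.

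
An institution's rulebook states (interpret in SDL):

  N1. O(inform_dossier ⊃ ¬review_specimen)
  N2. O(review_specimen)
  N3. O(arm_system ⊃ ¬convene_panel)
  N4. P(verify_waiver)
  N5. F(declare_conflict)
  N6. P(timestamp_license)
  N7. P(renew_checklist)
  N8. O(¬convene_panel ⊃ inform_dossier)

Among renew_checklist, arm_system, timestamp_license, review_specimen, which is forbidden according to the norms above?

arm_system

Premise 2 states O(review_specimen) outright.
The contrapositive of premise 1 (O(inform_dossier ⊃ ¬review_specimen)) is O(review_specimen ⊃ ¬inform_dossier), and O(review_specimen) is already established, so O(¬inform_dossier).
The contrapositive of premise 8 (O(¬convene_panel ⊃ inform_dossier)) is O(¬inform_dossier ⊃ convene_panel), and O(¬inform_dossier) is already established, so O(convene_panel).
Premise 3, O(arm_system ⊃ ¬convene_panel), contraposes to O(convene_panel ⊃ ¬arm_system); with O(convene_panel) we get O(¬arm_system).
So O(¬arm_system) holds, i.e. arm_system is forbidden. None of the other listed options is forbidden under the premises.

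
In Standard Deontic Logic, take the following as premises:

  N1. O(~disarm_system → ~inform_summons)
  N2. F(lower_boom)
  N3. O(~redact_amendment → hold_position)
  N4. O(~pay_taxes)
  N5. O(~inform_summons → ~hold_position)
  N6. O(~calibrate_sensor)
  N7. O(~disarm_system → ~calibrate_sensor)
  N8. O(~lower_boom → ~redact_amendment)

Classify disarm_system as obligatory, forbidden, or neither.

Obligatory

F(lower_boom) at premise 2 means O(~lower_boom).
Applying K to premise 8 (O(~lower_boom → ~redact_amendment)) and O(~lower_boom) yields O(~redact_amendment).
Premise 3 is O(~redact_amendment → hold_position); since O(~redact_amendment), deontic closure gives O(hold_position).
Premise 5, O(~inform_summons → ~hold_position), contraposes to O(hold_position → inform_summons); with O(hold_position) we get O(inform_summons).
Premise 1 is O(~disarm_system → ~inform_summons); contrapositively O(inform_summons → disarm_system). Since O(inform_summons) holds, K gives O(disarm_system).
Premises 4, 6, 7 do not contribute to this derivation.
Hence disarm_system is obligatory.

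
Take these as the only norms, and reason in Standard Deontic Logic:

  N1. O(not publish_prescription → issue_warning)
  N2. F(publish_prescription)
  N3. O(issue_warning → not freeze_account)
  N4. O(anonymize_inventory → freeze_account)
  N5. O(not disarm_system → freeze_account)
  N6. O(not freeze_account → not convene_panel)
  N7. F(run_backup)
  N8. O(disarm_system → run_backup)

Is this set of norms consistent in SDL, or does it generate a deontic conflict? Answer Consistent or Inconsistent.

Inconsistent

Premise 7 is F(run_backup), i.e. O(not run_backup).
Premise 8 is O(disarm_system → run_backup); contrapositively O(not run_backup → not disarm_system). Since O(not run_backup) holds, K gives O(not disarm_system).
From O(not disarm_system) and premise 5, O(not disarm_system → freeze_account), we obtain O(freeze_account).
Premise 3 is O(issue_warning → not freeze_account); contrapositively O(freeze_account → not issue_warning). Since O(freeze_account) holds, K gives O(not issue_warning).
Premise 1 is O(not publish_prescription → issue_warning); contrapositively O(not issue_warning → publish_prescription). Since O(not issue_warning) holds, K gives O(publish_prescription).
However, F(publish_prescription) at premise 2 amounts to O(not publish_prescription).
We now have both O(publish_prescription) and O(not publish_prescription) — publish_prescription is simultaneously obligatory and forbidden, violating the D-axiom.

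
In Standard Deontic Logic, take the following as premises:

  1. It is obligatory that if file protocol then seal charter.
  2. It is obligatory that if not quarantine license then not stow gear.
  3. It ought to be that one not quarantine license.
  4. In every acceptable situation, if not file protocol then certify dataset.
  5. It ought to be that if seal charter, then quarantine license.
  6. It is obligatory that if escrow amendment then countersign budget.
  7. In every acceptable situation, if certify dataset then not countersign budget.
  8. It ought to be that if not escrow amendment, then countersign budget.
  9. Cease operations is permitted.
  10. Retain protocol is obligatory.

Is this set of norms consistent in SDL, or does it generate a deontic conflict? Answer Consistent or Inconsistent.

Inconsistent

Premises 8 and 6 cover both cases: O(¬escrow_amendment → countersign_budget) and O(escrow_amendment → countersign_budget). Since ¬escrow_amendment ∨ escrow_amendment is a tautology, O(countersign_budget) follows.
The contrapositive of premise 7 (O(certify_dataset → ¬countersign_budget)) is O(countersign_budget → ¬certify_dataset), and O(countersign_budget) is already established, so O(¬certify_dataset).
Premise 4 is O(¬file_protocol → certify_dataset); contrapositively O(¬certify_dataset → file_protocol). Since O(¬certify_dataset) holds, K gives O(file_protocol).
Applying K to premise 1 (O(file_protocol → seal_charter)) and O(file_protocol) yields O(seal_charter).
From O(seal_charter) and premise 5, O(seal_charter → quarantine_license), we obtain O(quarantine_license).
But premise 3 directly asserts O(¬quarantine_license).
We now have both O(quarantine_license) and O(¬quarantine_license) — quarantine_license is simultaneously obligatory and forbidden, violating the D-axiom.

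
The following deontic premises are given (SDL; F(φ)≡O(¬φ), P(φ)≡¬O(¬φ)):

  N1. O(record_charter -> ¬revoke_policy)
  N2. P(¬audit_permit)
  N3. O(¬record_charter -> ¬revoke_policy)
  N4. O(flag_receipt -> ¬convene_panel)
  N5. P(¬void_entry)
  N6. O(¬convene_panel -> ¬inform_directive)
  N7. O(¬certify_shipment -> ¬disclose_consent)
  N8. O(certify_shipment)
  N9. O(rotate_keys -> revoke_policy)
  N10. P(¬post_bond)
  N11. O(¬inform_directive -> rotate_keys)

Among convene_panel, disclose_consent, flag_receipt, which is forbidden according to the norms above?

Premises 3 and 1 are O(¬record_charter -> ¬revoke_policy) and O(record_charter -> ¬revoke_policy); every ideal world satisfies ¬record_charter or record_charter, so in either case ¬revoke_policy holds — hence O(¬revoke_policy).
Premise 9, O(rotate_keys -> revoke_policy), contraposes to O(¬revoke_policy -> ¬rotate_keys); with O(¬revoke_policy) we get O(¬rotate_keys).
Premise 11 is O(¬inform_directive -> rotate_keys); contrapositively O(¬rotate_keys -> inform_directive). Since O(¬rotate_keys) holds, K gives O(inform_directive).
The contrapositive of premise 6 (O(¬convene_panel -> ¬inform_directive)) is O(inform_directive -> convene_panel), and O(inform_directive) is already established, so O(convene_panel).
The contrapositive of premise 4 (O(flag_receipt -> ¬convene_panel)) is O(convene_panel -> ¬flag_receipt), and O(convene_panel) is already established, so O(¬flag_receipt).
So O(¬flag_receipt) holds, i.e. flag_receipt is forbidden. None of the other listed options is forbidden under the premises.

flag_receipt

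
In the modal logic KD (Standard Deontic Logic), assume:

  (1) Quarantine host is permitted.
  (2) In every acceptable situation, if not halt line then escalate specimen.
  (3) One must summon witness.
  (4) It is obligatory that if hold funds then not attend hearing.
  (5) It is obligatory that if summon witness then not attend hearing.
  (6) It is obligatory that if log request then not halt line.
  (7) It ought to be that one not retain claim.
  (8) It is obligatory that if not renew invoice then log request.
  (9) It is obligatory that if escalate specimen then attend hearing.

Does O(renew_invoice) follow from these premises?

From premise 3 we have O(summon_witness).
From O(summon_witness) and premise 5, O(summon_witness → ¬attend_hearing), we obtain O(¬attend_hearing).
Premise 9, O(escalate_specimen → attend_hearing), contraposes to O(¬attend_hearing → ¬escalate_specimen); with O(¬attend_hearing) we get O(¬escalate_specimen).
The contrapositive of premise 2 (O(¬halt_line → escalate_specimen)) is O(¬escalate_specimen → halt_line), and O(¬escalate_specimen) is already established, so O(halt_line).
Premise 6, O(log_request → ¬halt_line), contraposes to O(halt_line → ¬log_request); with O(halt_line) we get O(¬log_request).
Premise 8 is O(¬renew_invoice → log_request); contrapositively O(¬log_request → renew_invoice). Since O(¬log_request) holds, K gives O(renew_invoice).
Premises 1, 4, 7 do not contribute to this derivation.
So O(renew_invoice) follows.

Yes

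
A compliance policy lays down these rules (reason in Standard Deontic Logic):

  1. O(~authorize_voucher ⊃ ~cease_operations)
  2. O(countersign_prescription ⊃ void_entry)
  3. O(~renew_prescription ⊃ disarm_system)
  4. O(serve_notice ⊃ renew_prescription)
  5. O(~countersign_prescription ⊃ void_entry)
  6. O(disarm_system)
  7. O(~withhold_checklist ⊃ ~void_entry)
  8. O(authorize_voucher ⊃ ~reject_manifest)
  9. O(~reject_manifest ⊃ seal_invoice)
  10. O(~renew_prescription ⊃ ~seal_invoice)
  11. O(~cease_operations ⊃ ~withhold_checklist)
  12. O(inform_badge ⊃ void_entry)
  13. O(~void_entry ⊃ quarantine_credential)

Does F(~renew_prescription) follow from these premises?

By case analysis on ~countersign_prescription: premise 5 gives O(~countersign_prescription ⊃ void_entry) and premise 2 gives O(countersign_prescription ⊃ void_entry), so O(void_entry) either way.
Premise 7, O(~withhold_checklist ⊃ ~void_entry), contraposes to O(void_entry ⊃ withhold_checklist); with O(void_entry) we get O(withhold_checklist).
Premise 11 is O(~cease_operations ⊃ ~withhold_checklist); contrapositively O(withhold_checklist ⊃ cease_operations). Since O(withhold_checklist) holds, K gives O(cease_operations).
The contrapositive of premise 1 (O(~authorize_voucher ⊃ ~cease_operations)) is O(cease_operations ⊃ authorize_voucher), and O(cease_operations) is already established, so O(authorize_voucher).
Applying K to premise 8 (O(authorize_voucher ⊃ ~reject_manifest)) and O(authorize_voucher) yields O(~reject_manifest).
With premise 9, O(~reject_manifest ⊃ seal_invoice), the K-axiom yields O(seal_invoice).
The contrapositive of premise 10 (O(~renew_prescription ⊃ ~seal_invoice)) is O(seal_invoice ⊃ renew_prescription), and O(seal_invoice) is already established, so O(renew_prescription).
Premises 3, 4, 6, 12, 13 do not contribute to this derivation.
So O(renew_prescription) holds, i.e. F(~renew_prescription). The claim follows.

Yes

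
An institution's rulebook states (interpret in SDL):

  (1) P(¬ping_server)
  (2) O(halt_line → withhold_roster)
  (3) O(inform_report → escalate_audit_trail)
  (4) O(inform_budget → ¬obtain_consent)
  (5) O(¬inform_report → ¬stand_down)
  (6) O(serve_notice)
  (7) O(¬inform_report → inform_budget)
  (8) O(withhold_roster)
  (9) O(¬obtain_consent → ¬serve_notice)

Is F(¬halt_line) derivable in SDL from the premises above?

Premise 2 is O(halt_line → withhold_roster); even if O(withhold_roster) held, inferring O(halt_line) would be affirming the consequent — invalid.
No other premise forces O(halt_line). An ideal world satisfying every premise can still have ¬halt_line true, so F(¬halt_line) is not derivable.

No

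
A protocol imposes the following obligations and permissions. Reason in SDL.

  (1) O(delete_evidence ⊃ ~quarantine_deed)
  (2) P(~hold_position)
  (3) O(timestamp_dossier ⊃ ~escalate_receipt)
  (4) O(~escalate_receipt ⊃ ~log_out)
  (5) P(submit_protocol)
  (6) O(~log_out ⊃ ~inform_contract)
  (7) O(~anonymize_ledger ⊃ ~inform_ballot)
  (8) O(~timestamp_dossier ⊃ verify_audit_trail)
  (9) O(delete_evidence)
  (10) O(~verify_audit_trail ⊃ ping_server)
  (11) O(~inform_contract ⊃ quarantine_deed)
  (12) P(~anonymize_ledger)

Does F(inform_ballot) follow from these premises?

No

Premise 7 is O(~anonymize_ledger ⊃ ~inform_ballot), but O(~anonymize_ledger) is not derivable from the premises (the permission P(~anonymize_ledger) asserts only ~O(anonymize_ledger), not O(~anonymize_ledger)), so it does not yield O(~inform_ballot).
No other premise forces O(~inform_ballot). An ideal world satisfying every premise can still have inform_ballot true, so F(inform_ballot) is not derivable.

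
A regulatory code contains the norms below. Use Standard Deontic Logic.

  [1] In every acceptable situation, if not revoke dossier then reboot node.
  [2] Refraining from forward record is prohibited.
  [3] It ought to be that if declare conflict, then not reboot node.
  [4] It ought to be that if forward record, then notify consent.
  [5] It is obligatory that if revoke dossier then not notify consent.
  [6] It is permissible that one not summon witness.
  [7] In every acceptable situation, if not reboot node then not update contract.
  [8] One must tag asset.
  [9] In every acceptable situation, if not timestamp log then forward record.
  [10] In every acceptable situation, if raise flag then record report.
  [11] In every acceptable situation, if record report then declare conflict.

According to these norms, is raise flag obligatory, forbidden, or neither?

Premise 2, F(¬forward_record), is equivalent to O(forward_record).
From O(forward_record) and premise 4, O(forward_record → notify_consent), we obtain O(notify_consent).
Premise 5 is O(revoke_dossier → ¬notify_consent); contrapositively O(notify_consent → ¬revoke_dossier). Since O(notify_consent) holds, K gives O(¬revoke_dossier).
Applying K to premise 1 (O(¬revoke_dossier → reboot_node)) and O(¬revoke_dossier) yields O(reboot_node).
Premise 3 is O(declare_conflict → ¬reboot_node); contrapositively O(reboot_node → ¬declare_conflict). Since O(reboot_node) holds, K gives O(¬declare_conflict).
The contrapositive of premise 11 (O(record_report → declare_conflict)) is O(¬declare_conflict → ¬record_report), and O(¬declare_conflict) is already established, so O(¬record_report).
The contrapositive of premise 10 (O(raise_flag → record_report)) is O(¬record_report → ¬raise_flag), and O(¬record_report) is already established, so O(¬raise_flag).
Premises 6, 7, 8, 9 do not contribute to this derivation.
Thus O(¬raise_flag), which is F(raise_flag): raise_flag is forbidden.

Forbidden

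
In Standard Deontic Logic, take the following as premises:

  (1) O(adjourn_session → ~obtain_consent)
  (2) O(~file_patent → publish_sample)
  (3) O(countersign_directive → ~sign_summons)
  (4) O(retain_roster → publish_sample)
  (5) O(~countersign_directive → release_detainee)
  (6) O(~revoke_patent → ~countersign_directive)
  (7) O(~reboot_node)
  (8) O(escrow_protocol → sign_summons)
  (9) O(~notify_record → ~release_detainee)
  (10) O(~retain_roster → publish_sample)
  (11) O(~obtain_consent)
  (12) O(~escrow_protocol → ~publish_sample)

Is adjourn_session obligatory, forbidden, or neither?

Neither

Premise 1 is O(adjourn_session → ~obtain_consent); even if O(~obtain_consent) held, inferring O(adjourn_session) would be affirming the consequent — invalid.
No premise or chain of K-axiom applications forces O(adjourn_session), and none forces O(~adjourn_session). So adjourn_session is neither obligatory nor forbidden under these norms.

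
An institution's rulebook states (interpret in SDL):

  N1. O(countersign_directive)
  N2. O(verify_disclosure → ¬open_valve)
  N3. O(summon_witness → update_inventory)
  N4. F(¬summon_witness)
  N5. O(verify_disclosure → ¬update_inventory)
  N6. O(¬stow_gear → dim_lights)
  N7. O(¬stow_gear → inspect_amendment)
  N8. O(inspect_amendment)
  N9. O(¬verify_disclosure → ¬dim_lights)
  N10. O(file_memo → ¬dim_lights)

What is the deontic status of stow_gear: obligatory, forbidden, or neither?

Obligatory

F(¬summon_witness) at premise 4 means O(summon_witness).
Applying K to premise 3 (O(summon_witness → update_inventory)) and O(summon_witness) yields O(update_inventory).
The contrapositive of premise 5 (O(verify_disclosure → ¬update_inventory)) is O(update_inventory → ¬verify_disclosure), and O(update_inventory) is already established, so O(¬verify_disclosure).
Premise 9 is O(¬verify_disclosure → ¬dim_lights); since O(¬verify_disclosure), deontic closure gives O(¬dim_lights).
The contrapositive of premise 6 (O(¬stow_gear → dim_lights)) is O(¬dim_lights → stow_gear), and O(¬dim_lights) is already established, so O(stow_gear).
Premises 1, 2, 7, 8, 10 do not contribute to this derivation.
Hence stow_gear is obligatory.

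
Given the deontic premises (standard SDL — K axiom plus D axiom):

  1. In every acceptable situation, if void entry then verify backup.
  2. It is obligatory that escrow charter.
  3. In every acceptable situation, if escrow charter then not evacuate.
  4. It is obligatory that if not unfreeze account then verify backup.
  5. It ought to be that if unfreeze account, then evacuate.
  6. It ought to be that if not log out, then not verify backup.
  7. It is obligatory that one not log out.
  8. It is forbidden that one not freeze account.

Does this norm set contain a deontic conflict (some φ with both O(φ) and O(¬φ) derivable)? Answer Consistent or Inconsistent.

From premise 2 we have O(escrow_charter).
Applying K to premise 3 (O(escrow_charter → ¬evacuate)) and O(escrow_charter) yields O(¬evacuate).
Premise 5 is O(unfreeze_account → evacuate); contrapositively O(¬evacuate → ¬unfreeze_account). Since O(¬evacuate) holds, K gives O(¬unfreeze_account).
Premise 4 is O(¬unfreeze_account → verify_backup); since O(¬unfreeze_account), deontic closure gives O(verify_backup).
Premise 6 is O(¬log_out → ¬verify_backup); contrapositively O(verify_backup → log_out). Since O(verify_backup) holds, K gives O(log_out).
Yet premise 7 states O(¬log_out).
We now have both O(log_out) and O(¬log_out) — log_out is simultaneously obligatory and forbidden, violating the D-axiom.

Inconsistent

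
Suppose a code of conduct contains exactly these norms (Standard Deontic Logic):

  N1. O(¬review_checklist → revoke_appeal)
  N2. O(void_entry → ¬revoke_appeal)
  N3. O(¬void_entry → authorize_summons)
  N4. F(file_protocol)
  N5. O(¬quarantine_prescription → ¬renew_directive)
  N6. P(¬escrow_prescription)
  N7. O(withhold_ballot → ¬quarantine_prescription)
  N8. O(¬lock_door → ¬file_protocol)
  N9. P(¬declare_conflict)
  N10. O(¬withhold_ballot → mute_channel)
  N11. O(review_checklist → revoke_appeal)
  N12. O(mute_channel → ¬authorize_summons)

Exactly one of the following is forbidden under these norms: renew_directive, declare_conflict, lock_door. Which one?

Premises 11 and 1 cover both cases: O(review_checklist → revoke_appeal) and O(¬review_checklist → revoke_appeal). Since review_checklist ∨ ¬review_checklist is a tautology, O(revoke_appeal) follows.
Premise 2, O(void_entry → ¬revoke_appeal), contraposes to O(revoke_appeal → ¬void_entry); with O(revoke_appeal) we get O(¬void_entry).
Applying K to premise 3 (O(¬void_entry → authorize_summons)) and O(¬void_entry) yields O(authorize_summons).
Premise 12 is O(mute_channel → ¬authorize_summons); contrapositively O(authorize_summons → ¬mute_channel). Since O(authorize_summons) holds, K gives O(¬mute_channel).
Premise 10, O(¬withhold_ballot → mute_channel), contraposes to O(¬mute_channel → withhold_ballot); with O(¬mute_channel) we get O(withhold_ballot).
From O(withhold_ballot) and premise 7, O(withhold_ballot → ¬quarantine_prescription), we obtain O(¬quarantine_prescription).
Premise 5 is O(¬quarantine_prescription → ¬renew_directive); since O(¬quarantine_prescription), deontic closure gives O(¬renew_directive).
So O(¬renew_directive) holds, i.e. renew_directive is forbidden. None of the other listed options is forbidden under the premises.

renew_directive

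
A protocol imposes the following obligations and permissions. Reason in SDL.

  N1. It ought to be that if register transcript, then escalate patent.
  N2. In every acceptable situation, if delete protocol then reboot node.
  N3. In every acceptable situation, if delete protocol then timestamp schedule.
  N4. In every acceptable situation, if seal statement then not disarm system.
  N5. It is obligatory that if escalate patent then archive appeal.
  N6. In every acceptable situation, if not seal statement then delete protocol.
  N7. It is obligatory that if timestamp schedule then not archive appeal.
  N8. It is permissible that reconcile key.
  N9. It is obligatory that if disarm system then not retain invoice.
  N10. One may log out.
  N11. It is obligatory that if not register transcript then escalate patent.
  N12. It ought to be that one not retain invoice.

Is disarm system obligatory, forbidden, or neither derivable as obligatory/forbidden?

By case analysis on register_transcript: premise 1 gives O(register_transcript → escalate_patent) and premise 11 gives O(¬register_transcript → escalate_patent), so O(escalate_patent) either way.
Applying K to premise 5 (O(escalate_patent → archive_appeal)) and O(escalate_patent) yields O(archive_appeal).
Premise 7, O(timestamp_schedule → ¬archive_appeal), contraposes to O(archive_appeal → ¬timestamp_schedule); with O(archive_appeal) we get O(¬timestamp_schedule).
Premise 3 is O(delete_protocol → timestamp_schedule); contrapositively O(¬timestamp_schedule → ¬delete_protocol). Since O(¬timestamp_schedule) holds, K gives O(¬delete_protocol).
Premise 6, O(¬seal_statement → delete_protocol), contraposes to O(¬delete_protocol → seal_statement); with O(¬delete_protocol) we get O(seal_statement).
Applying K to premise 4 (O(seal_statement → ¬disarm_system)) and O(seal_statement) yields O(¬disarm_system).
Premises 2, 8, 9, 10, 12 do not contribute to this derivation.
Thus O(¬disarm_system), which is F(disarm_system): disarm_system is forbidden.

Forbidden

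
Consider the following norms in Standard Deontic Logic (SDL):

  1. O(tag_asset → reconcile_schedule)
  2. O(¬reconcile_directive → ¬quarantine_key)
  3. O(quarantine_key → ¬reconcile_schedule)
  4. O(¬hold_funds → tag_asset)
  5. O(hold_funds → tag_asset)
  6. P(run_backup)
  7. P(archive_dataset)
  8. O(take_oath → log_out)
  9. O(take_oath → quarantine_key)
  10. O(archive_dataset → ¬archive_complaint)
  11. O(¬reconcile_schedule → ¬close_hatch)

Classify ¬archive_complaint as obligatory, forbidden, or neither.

Premise 10 is O(archive_dataset → ¬archive_complaint), but O(archive_dataset) is not derivable from the premises (the permission P(archive_dataset) asserts only ¬O(¬archive_dataset), not O(archive_dataset)), so it does not yield O(¬archive_complaint).
No premise or chain of K-axiom applications forces O(¬archive_complaint), and none forces O(archive_complaint). So ¬archive_complaint is neither obligatory nor forbidden under these norms.

Neither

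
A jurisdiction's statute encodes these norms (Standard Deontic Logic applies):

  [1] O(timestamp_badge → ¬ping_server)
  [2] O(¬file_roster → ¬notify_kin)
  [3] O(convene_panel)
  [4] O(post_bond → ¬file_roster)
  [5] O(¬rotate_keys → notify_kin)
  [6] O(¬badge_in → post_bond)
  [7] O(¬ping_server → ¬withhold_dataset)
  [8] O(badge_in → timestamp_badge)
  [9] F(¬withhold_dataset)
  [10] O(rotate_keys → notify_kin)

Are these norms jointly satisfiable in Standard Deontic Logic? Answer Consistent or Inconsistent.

Premises 10 and 5 cover both cases: O(rotate_keys → notify_kin) and O(¬rotate_keys → notify_kin). Since rotate_keys ∨ ¬rotate_keys is a tautology, O(notify_kin) follows.
The contrapositive of premise 2 (O(¬file_roster → ¬notify_kin)) is O(notify_kin → file_roster), and O(notify_kin) is already established, so O(file_roster).
Premise 4, O(post_bond → ¬file_roster), contraposes to O(file_roster → ¬post_bond); with O(file_roster) we get O(¬post_bond).
Premise 6 is O(¬badge_in → post_bond); contrapositively O(¬post_bond → badge_in). Since O(¬post_bond) holds, K gives O(badge_in).
From O(badge_in) and premise 8, O(badge_in → timestamp_badge), we obtain O(timestamp_badge).
Applying K to premise 1 (O(timestamp_badge → ¬ping_server)) and O(timestamp_badge) yields O(¬ping_server).
Applying K to premise 7 (O(¬ping_server → ¬withhold_dataset)) and O(¬ping_server) yields O(¬withhold_dataset).
But premise 9, F(¬withhold_dataset), means O(withhold_dataset).
We now have both O(¬withhold_dataset) and O(withhold_dataset) — withhold_dataset is simultaneously obligatory and forbidden, violating the D-axiom.

Inconsistent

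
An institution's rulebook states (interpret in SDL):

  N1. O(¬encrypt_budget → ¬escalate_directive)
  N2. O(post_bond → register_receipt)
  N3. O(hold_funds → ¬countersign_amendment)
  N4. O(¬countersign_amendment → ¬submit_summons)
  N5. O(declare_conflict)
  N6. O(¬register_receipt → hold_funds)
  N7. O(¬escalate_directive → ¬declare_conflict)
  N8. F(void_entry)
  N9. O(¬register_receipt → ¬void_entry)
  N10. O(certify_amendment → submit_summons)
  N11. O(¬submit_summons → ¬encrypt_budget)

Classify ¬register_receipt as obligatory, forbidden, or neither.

Forbidden

Premise 5 gives O(declare_conflict).
Premise 7 is O(¬escalate_directive → ¬declare_conflict); contrapositively O(declare_conflict → escalate_directive). Since O(declare_conflict) holds, K gives O(escalate_directive).
The contrapositive of premise 1 (O(¬encrypt_budget → ¬escalate_directive)) is O(escalate_directive → encrypt_budget), and O(escalate_directive) is already established, so O(encrypt_budget).
Premise 11 is O(¬submit_summons → ¬encrypt_budget); contrapositively O(encrypt_budget → submit_summons). Since O(encrypt_budget) holds, K gives O(submit_summons).
Premise 4 is O(¬countersign_amendment → ¬submit_summons); contrapositively O(submit_summons → countersign_amendment). Since O(submit_summons) holds, K gives O(countersign_amendment).
Premise 3 is O(hold_funds → ¬countersign_amendment); contrapositively O(countersign_amendment → ¬hold_funds). Since O(countersign_amendment) holds, K gives O(¬hold_funds).
The contrapositive of premise 6 (O(¬register_receipt → hold_funds)) is O(¬hold_funds → register_receipt), and O(¬hold_funds) is already established, so O(register_receipt).
Premises 2, 8, 9, 10 do not contribute to this derivation.
Thus O(register_receipt), which is F(¬register_receipt): ¬register_receipt is forbidden.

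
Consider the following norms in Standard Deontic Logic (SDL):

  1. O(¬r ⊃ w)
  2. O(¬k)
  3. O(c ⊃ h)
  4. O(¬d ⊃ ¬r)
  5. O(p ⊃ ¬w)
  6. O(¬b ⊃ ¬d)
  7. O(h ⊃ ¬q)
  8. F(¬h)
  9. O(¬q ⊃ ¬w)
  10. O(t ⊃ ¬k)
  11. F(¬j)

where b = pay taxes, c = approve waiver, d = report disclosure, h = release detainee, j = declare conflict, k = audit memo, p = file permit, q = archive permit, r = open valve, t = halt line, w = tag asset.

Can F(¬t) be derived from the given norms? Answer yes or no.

No

Premise 10 is O(t ⊃ ¬k); even if O(¬k) held, inferring O(t) would be affirming the consequent — invalid.
No other premise forces O(t). An ideal world satisfying every premise can still have ¬t true, so F(¬t) is not derivable.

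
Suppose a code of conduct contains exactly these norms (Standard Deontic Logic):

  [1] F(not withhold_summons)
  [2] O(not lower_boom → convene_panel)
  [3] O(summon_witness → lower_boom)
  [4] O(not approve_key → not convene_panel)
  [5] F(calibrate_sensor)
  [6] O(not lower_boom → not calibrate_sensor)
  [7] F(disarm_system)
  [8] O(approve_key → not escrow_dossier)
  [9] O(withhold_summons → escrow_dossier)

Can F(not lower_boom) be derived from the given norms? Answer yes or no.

Yes

F(not withhold_summons) at premise 1 means O(withhold_summons).
From O(withhold_summons) and premise 9, O(withhold_summons → escrow_dossier), we obtain O(escrow_dossier).
Premise 8 is O(approve_key → not escrow_dossier); contrapositively O(escrow_dossier → not approve_key). Since O(escrow_dossier) holds, K gives O(not approve_key).
From O(not approve_key) and premise 4, O(not approve_key → not convene_panel), we obtain O(not convene_panel).
The contrapositive of premise 2 (O(not lower_boom → convene_panel)) is O(not convene_panel → lower_boom), and O(not convene_panel) is already established, so O(lower_boom).
Premises 3, 5, 6, 7 do not contribute to this derivation.
So O(lower_boom) holds, i.e. F(not lower_boom). The claim follows.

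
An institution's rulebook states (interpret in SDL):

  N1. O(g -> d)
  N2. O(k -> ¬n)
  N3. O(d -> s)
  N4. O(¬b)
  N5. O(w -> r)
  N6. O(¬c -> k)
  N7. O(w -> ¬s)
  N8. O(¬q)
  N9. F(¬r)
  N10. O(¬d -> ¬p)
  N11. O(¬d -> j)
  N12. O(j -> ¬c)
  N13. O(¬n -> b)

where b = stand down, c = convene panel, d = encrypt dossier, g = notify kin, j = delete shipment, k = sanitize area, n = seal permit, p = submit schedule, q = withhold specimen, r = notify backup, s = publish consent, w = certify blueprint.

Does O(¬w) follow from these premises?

Premise 4 gives O(¬b).
Premise 13 is O(¬n -> b); contrapositively O(¬b -> n). Since O(¬b) holds, K gives O(n).
The contrapositive of premise 2 (O(k -> ¬n)) is O(n -> ¬k), and O(n) is already established, so O(¬k).
Premise 6, O(¬c -> k), contraposes to O(¬k -> c); with O(¬k) we get O(c).
Premise 12, O(j -> ¬c), contraposes to O(c -> ¬j); with O(c) we get O(¬j).
Premise 11 is O(¬d -> j); contrapositively O(¬j -> d). Since O(¬j) holds, K gives O(d).
From O(d) and premise 3, O(d -> s), we obtain O(s).
The contrapositive of premise 7 (O(w -> ¬s)) is O(s -> ¬w), and O(s) is already established, so O(¬w).
Premises 1, 5, 8, 9, 10 do not contribute to this derivation.
So O(¬w) follows.

Yes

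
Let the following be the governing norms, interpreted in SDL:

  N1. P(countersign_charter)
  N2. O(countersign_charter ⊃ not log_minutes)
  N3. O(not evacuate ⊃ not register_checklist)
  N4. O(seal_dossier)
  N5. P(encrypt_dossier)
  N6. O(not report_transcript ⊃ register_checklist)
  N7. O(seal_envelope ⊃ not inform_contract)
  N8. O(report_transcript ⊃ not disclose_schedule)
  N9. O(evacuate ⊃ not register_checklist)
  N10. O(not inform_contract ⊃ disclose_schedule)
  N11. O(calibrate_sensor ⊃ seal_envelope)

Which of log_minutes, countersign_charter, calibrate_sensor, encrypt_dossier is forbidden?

Premises 9 and 3 cover both cases: O(evacuate ⊃ not register_checklist) and O(not evacuate ⊃ not register_checklist). Since evacuate ∨ not evacuate is a tautology, O(not register_checklist) follows.
Premise 6, O(not report_transcript ⊃ register_checklist), contraposes to O(not register_checklist ⊃ report_transcript); with O(not register_checklist) we get O(report_transcript).
Applying K to premise 8 (O(report_transcript ⊃ not disclose_schedule)) and O(report_transcript) yields O(not disclose_schedule).
The contrapositive of premise 10 (O(not inform_contract ⊃ disclose_schedule)) is O(not disclose_schedule ⊃ inform_contract), and O(not disclose_schedule) is already established, so O(inform_contract).
Premise 7, O(seal_envelope ⊃ not inform_contract), contraposes to O(inform_contract ⊃ not seal_envelope); with O(inform_contract) we get O(not seal_envelope).
Premise 11 is O(calibrate_sensor ⊃ seal_envelope); contrapositively O(not seal_envelope ⊃ not calibrate_sensor). Since O(not seal_envelope) holds, K gives O(not calibrate_sensor).
So O(not calibrate_sensor) holds, i.e. calibrate_sensor is forbidden. None of the other listed options is forbidden under the premises.

calibrate_sensor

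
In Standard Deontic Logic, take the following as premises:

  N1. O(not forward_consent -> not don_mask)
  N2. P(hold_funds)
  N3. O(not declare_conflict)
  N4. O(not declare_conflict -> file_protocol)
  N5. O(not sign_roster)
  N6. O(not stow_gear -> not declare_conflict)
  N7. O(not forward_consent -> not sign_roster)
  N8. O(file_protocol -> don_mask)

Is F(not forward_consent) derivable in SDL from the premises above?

Yes

Premise 3 states O(not declare_conflict) outright.
Applying K to premise 4 (O(not declare_conflict -> file_protocol)) and O(not declare_conflict) yields O(file_protocol).
Premise 8 is O(file_protocol -> don_mask); since O(file_protocol), deontic closure gives O(don_mask).
Premise 1 is O(not forward_consent -> not don_mask); contrapositively O(don_mask -> forward_consent). Since O(don_mask) holds, K gives O(forward_consent).
Premises 2, 5, 6, 7 do not contribute to this derivation.
So O(forward_consent) holds, i.e. F(not forward_consent). The claim follows.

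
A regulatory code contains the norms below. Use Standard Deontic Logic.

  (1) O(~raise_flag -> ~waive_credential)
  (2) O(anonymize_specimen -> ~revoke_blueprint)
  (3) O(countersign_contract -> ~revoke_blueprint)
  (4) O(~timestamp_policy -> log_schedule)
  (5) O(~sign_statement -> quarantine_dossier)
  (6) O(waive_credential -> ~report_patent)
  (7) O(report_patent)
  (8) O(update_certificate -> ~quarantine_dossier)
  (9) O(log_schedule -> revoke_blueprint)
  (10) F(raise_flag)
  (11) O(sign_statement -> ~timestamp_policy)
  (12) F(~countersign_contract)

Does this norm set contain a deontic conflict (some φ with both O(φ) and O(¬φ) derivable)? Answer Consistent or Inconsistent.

Consistent

Premise 6 is O(waive_credential -> ~report_patent), but O(waive_credential) is not derivable from the premises, so it does not yield O(~report_patent).
So O(~report_patent) is not derivable, and the apparent clash with O(report_patent) does not arise.
A world satisfying every obligation exists (e.g. anonymize_specimen=false, countersign_contract=true, log_schedule=false, quarantine_dossier=true, raise_flag=false, report_patent=true, revoke_blueprint=false, sign_statement=false, timestamp_policy=true, update_certificate=false, waive_credential=false); no atom is both obligatory and forbidden, so the set is consistent.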